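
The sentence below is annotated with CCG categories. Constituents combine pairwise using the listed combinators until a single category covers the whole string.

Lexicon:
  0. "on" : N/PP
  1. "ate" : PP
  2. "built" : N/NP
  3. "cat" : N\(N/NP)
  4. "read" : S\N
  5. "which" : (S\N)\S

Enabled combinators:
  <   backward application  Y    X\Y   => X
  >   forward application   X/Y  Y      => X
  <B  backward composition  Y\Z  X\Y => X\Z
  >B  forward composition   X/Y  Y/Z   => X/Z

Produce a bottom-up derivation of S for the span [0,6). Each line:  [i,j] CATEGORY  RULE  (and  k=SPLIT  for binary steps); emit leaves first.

[0,6] S   <
  [0,2] N   >
    [0,1] "on" : N/PP
    [1,2] "ate" : PP
  [2,6] S\N   <
    [2,5] S   <
      [2,4] N   <
        [2,3] "built" : N/NP
        [3,4] "cat" : N\(N/NP)
      [4,5] "read" : S\N
    [5,6] "which" : (S\N)\S

[0,1] N/PP  lex  "on"
[1,2] PP  lex  "ate"
[0,2] N  >  k=1
[2,3] N/NP  lex  "built"
[3,4] N\(N/NP)  lex  "cat"
[2,4] N  <  k=3
[4,5] S\N  lex  "read"
[2,5] S  <  k=4
[5,6] (S\N)\S  lex  "which"
[2,6] S\N  <  k=5
[0,6] S  <  k=2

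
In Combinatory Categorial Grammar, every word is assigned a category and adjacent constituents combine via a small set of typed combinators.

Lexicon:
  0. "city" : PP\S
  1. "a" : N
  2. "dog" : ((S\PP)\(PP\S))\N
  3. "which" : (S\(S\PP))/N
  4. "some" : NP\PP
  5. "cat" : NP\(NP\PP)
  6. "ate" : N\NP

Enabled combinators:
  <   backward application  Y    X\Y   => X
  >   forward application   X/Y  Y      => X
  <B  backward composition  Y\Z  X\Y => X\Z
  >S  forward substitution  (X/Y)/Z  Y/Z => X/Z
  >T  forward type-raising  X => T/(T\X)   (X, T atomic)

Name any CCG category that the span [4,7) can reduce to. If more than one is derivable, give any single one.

N

[0,7] S   <
  [0,3] S\PP   <
    [0,1] "city" : PP\S
    [1,3] (S\PP)\(PP\S)   <
      [1,2] "a" : N
      [2,3] "dog" : ((S\PP)\(PP\S))\N
  [3,7] S\(S\PP)   >
    [3,4] "which" : (S\(S\PP))/N
    [4,7] N   <
      [4,6] NP   <
        [4,5] "some" : NP\PP
        [5,6] "cat" : NP\(NP\PP)
      [6,7] "ate" : N\NP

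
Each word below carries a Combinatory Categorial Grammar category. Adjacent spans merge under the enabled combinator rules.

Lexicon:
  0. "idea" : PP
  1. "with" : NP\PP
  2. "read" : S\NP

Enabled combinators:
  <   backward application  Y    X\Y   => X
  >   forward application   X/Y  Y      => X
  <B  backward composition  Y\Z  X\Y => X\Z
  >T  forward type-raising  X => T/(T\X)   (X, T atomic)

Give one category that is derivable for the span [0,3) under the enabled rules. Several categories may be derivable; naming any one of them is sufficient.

[0,3] S   >
  [0,1] S/(S\PP)   >T
    [0,1] "idea" : PP
  [1,3] S\PP   <B
    [1,2] "with" : NP\PP
    [2,3] "read" : S\NP

S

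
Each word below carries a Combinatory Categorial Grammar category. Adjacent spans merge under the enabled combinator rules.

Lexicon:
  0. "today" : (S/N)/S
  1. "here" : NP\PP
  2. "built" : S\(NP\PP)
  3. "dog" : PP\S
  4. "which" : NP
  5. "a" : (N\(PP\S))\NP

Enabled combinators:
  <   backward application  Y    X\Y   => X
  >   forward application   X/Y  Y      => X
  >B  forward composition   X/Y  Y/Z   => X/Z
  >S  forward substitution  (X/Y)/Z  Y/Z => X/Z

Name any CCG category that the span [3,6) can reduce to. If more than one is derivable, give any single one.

N

[0,6] S   >
  [0,3] S/N   >
    [0,1] "today" : (S/N)/S
    [1,3] S   <
      [1,2] "here" : NP\PP
      [2,3] "built" : S\(NP\PP)
  [3,6] N   <
    [3,4] "dog" : PP\S
    [4,6] N\(PP\S)   <
      [4,5] "which" : NP
      [5,6] "a" : (N\(PP\S))\NP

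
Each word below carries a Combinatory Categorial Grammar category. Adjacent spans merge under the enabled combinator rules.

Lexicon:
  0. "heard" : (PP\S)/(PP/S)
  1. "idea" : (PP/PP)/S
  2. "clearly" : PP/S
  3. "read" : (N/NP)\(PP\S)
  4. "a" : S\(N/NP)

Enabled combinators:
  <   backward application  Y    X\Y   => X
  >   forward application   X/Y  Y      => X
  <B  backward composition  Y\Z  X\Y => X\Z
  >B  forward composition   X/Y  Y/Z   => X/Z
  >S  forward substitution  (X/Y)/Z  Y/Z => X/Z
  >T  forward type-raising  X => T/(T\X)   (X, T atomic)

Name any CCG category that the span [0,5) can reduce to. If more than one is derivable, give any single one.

S

[0,5] S   <
  [0,4] N/NP   <
    [0,3] PP\S   >
      [0,1] "heard" : (PP\S)/(PP/S)
      [1,3] PP/S   >S
        [1,2] "idea" : (PP/PP)/S
        [2,3] "clearly" : PP/S
    [3,4] "read" : (N/NP)\(PP\S)
  [4,5] "a" : S\(N/NP)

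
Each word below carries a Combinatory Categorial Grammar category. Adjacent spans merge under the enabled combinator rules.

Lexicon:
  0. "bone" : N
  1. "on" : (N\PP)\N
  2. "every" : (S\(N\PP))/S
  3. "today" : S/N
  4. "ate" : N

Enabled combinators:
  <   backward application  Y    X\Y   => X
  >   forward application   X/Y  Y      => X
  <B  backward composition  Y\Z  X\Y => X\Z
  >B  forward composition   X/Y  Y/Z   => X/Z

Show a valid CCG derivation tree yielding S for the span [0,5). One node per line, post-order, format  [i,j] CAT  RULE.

[0,1] N  lex  "bone"
[1,2] (N\PP)\N  lex  "on"
[0,2] N\PP  <  k=1
[2,3] (S\(N\PP))/S  lex  "every"
[3,4] S/N  lex  "today"
[4,5] N  lex  "ate"
[3,5] S  >  k=4
[2,5] S\(N\PP)  >  k=3
[0,5] S  <  k=2

[0,5] S   <
  [0,2] N\PP   <
    [0,1] "bone" : N
    [1,2] "on" : (N\PP)\N
  [2,5] S\(N\PP)   >
    [2,3] "every" : (S\(N\PP))/S
    [3,5] S   >
      [3,4] "today" : S/N
      [4,5] "ate" : N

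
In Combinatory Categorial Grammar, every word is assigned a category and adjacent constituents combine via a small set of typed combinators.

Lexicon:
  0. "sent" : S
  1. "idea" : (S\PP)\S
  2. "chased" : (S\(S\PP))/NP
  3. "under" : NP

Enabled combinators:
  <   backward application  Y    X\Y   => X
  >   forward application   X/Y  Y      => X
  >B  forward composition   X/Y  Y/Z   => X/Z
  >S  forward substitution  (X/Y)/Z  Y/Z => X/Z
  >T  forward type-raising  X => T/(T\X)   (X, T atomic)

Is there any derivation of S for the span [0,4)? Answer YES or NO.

YES

[0,4] S   <
  [0,2] S\PP   <
    [0,1] "sent" : S
    [1,2] "idea" : (S\PP)\S
  [2,4] S\(S\PP)   >
    [2,3] "chased" : (S\(S\PP))/NP
    [3,4] "under" : NP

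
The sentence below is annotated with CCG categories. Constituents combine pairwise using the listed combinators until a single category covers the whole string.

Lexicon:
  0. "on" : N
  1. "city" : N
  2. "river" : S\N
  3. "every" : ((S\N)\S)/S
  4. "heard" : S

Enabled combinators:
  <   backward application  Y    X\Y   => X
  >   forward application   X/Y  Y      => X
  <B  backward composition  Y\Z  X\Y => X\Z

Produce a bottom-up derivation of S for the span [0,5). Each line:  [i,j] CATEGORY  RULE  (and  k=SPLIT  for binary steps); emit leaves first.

[0,5] S   <
  [0,1] "on" : N
  [1,5] S\N   <
    [1,3] S   <
      [1,2] "city" : N
      [2,3] "river" : S\N
    [3,5] (S\N)\S   >
      [3,4] "every" : ((S\N)\S)/S
      [4,5] "heard" : S

[0,1] N  lex  "on"
[1,2] N  lex  "city"
[2,3] S\N  lex  "river"
[1,3] S  <  k=2
[3,4] ((S\N)\S)/S  lex  "every"
[4,5] S  lex  "heard"
[3,5] (S\N)\S  >  k=4
[1,5] S\N  <  k=3
[0,5] S  <  k=1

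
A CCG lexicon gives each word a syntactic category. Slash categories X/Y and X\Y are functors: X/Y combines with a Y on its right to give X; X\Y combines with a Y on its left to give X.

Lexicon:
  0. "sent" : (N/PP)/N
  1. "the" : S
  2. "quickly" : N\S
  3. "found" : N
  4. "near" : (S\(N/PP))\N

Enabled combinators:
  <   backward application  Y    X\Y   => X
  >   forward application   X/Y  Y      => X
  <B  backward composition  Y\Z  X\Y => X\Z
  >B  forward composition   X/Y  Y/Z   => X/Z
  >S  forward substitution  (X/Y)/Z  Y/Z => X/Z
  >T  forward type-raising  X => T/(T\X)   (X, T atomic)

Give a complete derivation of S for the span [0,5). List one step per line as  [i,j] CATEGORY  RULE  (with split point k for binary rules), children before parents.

[0,1] (N/PP)/N  lex  "sent"
[1,2] S  lex  "the"
[2,3] N\S  lex  "quickly"
[1,3] N  <  k=2
[0,3] N/PP  >  k=1
[3,4] N  lex  "found"
[4,5] (S\(N/PP))\N  lex  "near"
[3,5] S\(N/PP)  <  k=4
[0,5] S  <  k=3

[0,5] S   <
  [0,3] N/PP   >
    [0,1] "sent" : (N/PP)/N
    [1,3] N   <
      [1,2] "the" : S
      [2,3] "quickly" : N\S
  [3,5] S\(N/PP)   <
    [3,4] "found" : N
    [4,5] "near" : (S\(N/PP))\N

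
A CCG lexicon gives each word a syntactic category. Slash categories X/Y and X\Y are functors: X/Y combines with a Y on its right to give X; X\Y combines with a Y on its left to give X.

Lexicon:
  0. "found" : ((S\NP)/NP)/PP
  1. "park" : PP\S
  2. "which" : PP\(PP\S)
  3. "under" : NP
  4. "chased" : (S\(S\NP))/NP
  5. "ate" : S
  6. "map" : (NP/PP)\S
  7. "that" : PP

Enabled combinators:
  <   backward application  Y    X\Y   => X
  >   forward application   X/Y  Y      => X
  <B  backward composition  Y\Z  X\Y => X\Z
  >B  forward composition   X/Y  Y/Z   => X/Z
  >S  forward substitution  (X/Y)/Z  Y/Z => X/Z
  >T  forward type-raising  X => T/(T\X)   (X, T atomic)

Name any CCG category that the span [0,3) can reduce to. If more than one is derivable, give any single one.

(S\NP)/NP

[0,8] S   <
  [0,4] S\NP   >
    [0,3] (S\NP)/NP   >
      [0,1] "found" : ((S\NP)/NP)/PP
      [1,3] PP   <
        [1,2] "park" : PP\S
        [2,3] "which" : PP\(PP\S)
    [3,4] "under" : NP
  [4,8] S\(S\NP)   >
    [4,5] "chased" : (S\(S\NP))/NP
    [5,8] NP   >
      [5,7] NP/PP   <
        [5,6] "ate" : S
        [6,7] "map" : (NP/PP)\S
      [7,8] "that" : PP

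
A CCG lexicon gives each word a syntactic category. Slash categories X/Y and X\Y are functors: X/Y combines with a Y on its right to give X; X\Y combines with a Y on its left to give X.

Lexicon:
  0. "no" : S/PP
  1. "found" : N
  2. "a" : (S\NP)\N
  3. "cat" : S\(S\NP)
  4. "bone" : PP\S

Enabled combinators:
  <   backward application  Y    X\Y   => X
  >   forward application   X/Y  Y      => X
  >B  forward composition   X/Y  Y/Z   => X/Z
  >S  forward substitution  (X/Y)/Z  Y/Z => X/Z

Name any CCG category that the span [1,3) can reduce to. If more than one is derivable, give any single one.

S\NP

[0,5] S   >
  [0,1] "no" : S/PP
  [1,5] PP   <
    [1,4] S   <
      [1,3] S\NP   <
        [1,2] "found" : N
        [2,3] "a" : (S\NP)\N
      [3,4] "cat" : S\(S\NP)
    [4,5] "bone" : PP\S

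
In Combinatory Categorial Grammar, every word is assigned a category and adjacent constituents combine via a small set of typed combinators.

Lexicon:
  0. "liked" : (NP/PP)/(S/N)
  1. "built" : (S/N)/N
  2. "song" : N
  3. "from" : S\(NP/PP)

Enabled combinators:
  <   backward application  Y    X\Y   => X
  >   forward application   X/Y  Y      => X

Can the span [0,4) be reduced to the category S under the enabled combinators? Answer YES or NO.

YES

[0,4] S   <
  [0,3] NP/PP   >
    [0,1] "liked" : (NP/PP)/(S/N)
    [1,3] S/N   >
      [1,2] "built" : (S/N)/N
      [2,3] "song" : N
  [3,4] "from" : S\(NP/PP)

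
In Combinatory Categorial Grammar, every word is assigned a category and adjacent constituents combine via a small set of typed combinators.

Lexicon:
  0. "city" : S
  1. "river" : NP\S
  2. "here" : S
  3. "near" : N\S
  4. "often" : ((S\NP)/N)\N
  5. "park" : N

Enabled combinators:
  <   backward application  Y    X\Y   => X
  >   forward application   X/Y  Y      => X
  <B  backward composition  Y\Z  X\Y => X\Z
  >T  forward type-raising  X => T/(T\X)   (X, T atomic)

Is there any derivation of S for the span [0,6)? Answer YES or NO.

YES

[0,6] S   <
  [0,2] NP   <
    [0,1] "city" : S
    [1,2] "river" : NP\S
  [2,6] S\NP   >
    [2,5] (S\NP)/N   <
      [2,4] N   <
        [2,3] "here" : S
        [3,4] "near" : N\S
      [4,5] "often" : ((S\NP)/N)\N
    [5,6] "park" : N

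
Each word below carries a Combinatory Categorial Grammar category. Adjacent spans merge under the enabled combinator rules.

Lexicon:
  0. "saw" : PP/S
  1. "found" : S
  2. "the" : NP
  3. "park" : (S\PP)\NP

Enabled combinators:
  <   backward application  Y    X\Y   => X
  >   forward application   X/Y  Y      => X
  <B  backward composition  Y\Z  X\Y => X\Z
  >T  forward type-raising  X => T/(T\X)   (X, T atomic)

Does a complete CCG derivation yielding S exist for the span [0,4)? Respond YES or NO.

[0,4] S   <
  [0,2] PP   >
    [0,1] "saw" : PP/S
    [1,2] "found" : S
  [2,4] S\PP   <
    [2,3] "the" : NP
    [3,4] "park" : (S\PP)\NP

YES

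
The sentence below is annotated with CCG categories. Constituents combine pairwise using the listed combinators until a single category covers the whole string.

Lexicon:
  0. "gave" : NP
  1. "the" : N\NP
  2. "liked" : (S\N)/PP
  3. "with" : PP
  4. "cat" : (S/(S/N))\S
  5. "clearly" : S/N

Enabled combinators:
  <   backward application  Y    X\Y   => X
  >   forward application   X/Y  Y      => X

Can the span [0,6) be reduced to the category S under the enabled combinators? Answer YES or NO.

[0,6] S   >
  [0,5] S/(S/N)   <
    [0,4] S   <
      [0,2] N   <
        [0,1] "gave" : NP
        [1,2] "the" : N\NP
      [2,4] S\N   >
        [2,3] "liked" : (S\N)/PP
        [3,4] "with" : PP
    [4,5] "cat" : (S/(S/N))\S
  [5,6] "clearly" : S/N

YES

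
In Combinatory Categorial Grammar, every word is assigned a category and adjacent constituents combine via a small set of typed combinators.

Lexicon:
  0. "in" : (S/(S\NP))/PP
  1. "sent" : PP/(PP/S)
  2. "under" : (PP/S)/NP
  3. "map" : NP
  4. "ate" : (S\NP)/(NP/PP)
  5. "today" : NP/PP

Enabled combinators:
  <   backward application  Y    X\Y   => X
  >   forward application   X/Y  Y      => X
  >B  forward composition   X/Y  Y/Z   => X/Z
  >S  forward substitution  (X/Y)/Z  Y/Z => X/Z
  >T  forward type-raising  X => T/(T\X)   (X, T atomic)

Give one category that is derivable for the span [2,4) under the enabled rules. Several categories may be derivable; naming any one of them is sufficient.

PP/S

[0,6] S   >
  [0,4] S/(S\NP)   >
    [0,1] "in" : (S/(S\NP))/PP
    [1,4] PP   >
      [1,2] "sent" : PP/(PP/S)
      [2,4] PP/S   >
        [2,3] "under" : (PP/S)/NP
        [3,4] "map" : NP
  [4,6] S\NP   >
    [4,5] "ate" : (S\NP)/(NP/PP)
    [5,6] "today" : NP/PP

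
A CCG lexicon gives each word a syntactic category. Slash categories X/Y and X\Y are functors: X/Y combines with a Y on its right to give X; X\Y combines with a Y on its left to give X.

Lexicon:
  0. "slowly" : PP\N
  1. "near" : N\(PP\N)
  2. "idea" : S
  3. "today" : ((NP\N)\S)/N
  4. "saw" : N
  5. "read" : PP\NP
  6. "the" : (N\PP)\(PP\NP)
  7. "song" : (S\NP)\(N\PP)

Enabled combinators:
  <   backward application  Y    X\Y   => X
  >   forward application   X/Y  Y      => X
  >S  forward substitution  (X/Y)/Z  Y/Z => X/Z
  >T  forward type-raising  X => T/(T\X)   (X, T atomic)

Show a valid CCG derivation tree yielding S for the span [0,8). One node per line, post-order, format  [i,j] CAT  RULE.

[0,8] S   <
  [0,5] NP   <
    [0,2] N   <
      [0,1] "slowly" : PP\N
      [1,2] "near" : N\(PP\N)
    [2,5] NP\N   <
      [2,3] "idea" : S
      [3,5] (NP\N)\S   >
        [3,4] "today" : ((NP\N)\S)/N
        [4,5] "saw" : N
  [5,8] S\NP   <
    [5,7] N\PP   <
      [5,6] "read" : PP\NP
      [6,7] "the" : (N\PP)\(PP\NP)
    [7,8] "song" : (S\NP)\(N\PP)

[0,1] PP\N  lex  "slowly"
[1,2] N\(PP\N)  lex  "near"
[0,2] N  <  k=1
[2,3] S  lex  "idea"
[3,4] ((NP\N)\S)/N  lex  "today"
[4,5] N  lex  "saw"
[3,5] (NP\N)\S  >  k=4
[2,5] NP\N  <  k=3
[0,5] NP  <  k=2
[5,6] PP\NP  lex  "read"
[6,7] (N\PP)\(PP\NP)  lex  "the"
[5,7] N\PP  <  k=6
[7,8] (S\NP)\(N\PP)  lex  "song"
[5,8] S\NP  <  k=7
[0,8] S  <  k=5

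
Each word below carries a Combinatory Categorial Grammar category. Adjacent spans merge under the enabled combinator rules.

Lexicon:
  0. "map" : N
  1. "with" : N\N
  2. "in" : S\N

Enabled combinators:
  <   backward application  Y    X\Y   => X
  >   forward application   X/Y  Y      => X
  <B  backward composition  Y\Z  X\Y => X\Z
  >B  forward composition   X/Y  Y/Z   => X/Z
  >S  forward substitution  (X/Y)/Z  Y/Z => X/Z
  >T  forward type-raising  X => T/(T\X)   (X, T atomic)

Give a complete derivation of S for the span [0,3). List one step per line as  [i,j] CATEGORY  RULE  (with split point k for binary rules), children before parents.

[0,3] S   <
  [0,1] "map" : N
  [1,3] S\N   <B
    [1,2] "with" : N\N
    [2,3] "in" : S\N

[0,1] N  lex  "map"
[1,2] N\N  lex  "with"
[2,3] S\N  lex  "in"
[1,3] S\N  <B  k=2
[0,3] S  <  k=1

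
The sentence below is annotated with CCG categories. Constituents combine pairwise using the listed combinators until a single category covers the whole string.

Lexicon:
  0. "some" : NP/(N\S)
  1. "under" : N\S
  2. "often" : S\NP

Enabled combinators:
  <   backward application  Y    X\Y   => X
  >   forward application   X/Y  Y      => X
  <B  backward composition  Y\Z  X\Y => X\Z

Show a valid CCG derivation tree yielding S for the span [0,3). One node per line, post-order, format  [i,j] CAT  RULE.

[0,3] S   <
  [0,2] NP   >
    [0,1] "some" : NP/(N\S)
    [1,2] "under" : N\S
  [2,3] "often" : S\NP

[0,1] NP/(N\S)  lex  "some"
[1,2] N\S  lex  "under"
[0,2] NP  >  k=1
[2,3] S\NP  lex  "often"
[0,3] S  <  k=2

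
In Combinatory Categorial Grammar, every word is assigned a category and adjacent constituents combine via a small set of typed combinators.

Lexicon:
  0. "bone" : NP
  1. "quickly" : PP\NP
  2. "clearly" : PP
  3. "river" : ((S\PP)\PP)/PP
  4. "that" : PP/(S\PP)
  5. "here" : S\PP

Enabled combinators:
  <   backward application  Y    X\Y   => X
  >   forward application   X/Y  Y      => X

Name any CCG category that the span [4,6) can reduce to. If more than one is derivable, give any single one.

PP

[0,6] S   <
  [0,2] PP   <
    [0,1] "bone" : NP
    [1,2] "quickly" : PP\NP
  [2,6] S\PP   <
    [2,3] "clearly" : PP
    [3,6] (S\PP)\PP   >
      [3,4] "river" : ((S\PP)\PP)/PP
      [4,6] PP   >
        [4,5] "that" : PP/(S\PP)
        [5,6] "here" : S\PP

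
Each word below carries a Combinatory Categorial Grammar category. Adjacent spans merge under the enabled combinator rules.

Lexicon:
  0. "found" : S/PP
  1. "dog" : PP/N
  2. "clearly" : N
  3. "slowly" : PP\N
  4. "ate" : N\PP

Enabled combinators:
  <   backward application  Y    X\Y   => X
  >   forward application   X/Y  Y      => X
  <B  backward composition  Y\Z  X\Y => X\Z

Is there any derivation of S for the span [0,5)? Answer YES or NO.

[0,5] S   >
  [0,1] "found" : S/PP
  [1,5] PP   >
    [1,2] "dog" : PP/N
    [2,5] N   <
      [2,4] PP   <
        [2,3] "clearly" : N
        [3,4] "slowly" : PP\N
      [4,5] "ate" : N\PP

YES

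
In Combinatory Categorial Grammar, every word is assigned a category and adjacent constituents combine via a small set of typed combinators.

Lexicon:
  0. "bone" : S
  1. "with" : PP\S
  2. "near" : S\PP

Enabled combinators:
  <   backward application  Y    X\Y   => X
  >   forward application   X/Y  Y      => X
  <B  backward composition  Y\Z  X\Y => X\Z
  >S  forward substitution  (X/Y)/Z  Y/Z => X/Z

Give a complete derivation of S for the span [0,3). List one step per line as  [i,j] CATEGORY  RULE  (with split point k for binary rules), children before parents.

[0,1] S  lex  "bone"
[1,2] PP\S  lex  "with"
[0,2] PP  <  k=1
[2,3] S\PP  lex  "near"
[0,3] S  <  k=2

[0,3] S   <
  [0,2] PP   <
    [0,1] "bone" : S
    [1,2] "with" : PP\S
  [2,3] "near" : S\PP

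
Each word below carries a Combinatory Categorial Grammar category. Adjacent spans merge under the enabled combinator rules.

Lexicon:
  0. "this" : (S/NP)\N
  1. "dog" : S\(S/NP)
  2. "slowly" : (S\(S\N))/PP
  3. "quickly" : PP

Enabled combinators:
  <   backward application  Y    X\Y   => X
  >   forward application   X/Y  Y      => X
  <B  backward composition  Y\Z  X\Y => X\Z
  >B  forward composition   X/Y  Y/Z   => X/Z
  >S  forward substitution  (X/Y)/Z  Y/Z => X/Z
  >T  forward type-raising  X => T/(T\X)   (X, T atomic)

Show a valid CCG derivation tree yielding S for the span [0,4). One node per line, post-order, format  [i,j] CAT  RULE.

[0,1] (S/NP)\N  lex  "this"
[1,2] S\(S/NP)  lex  "dog"
[0,2] S\N  <B  k=1
[2,3] (S\(S\N))/PP  lex  "slowly"
[3,4] PP  lex  "quickly"
[2,4] S\(S\N)  >  k=3
[0,4] S  <  k=2

[0,4] S   <
  [0,2] S\N   <B
    [0,1] "this" : (S/NP)\N
    [1,2] "dog" : S\(S/NP)
  [2,4] S\(S\N)   >
    [2,3] "slowly" : (S\(S\N))/PP
    [3,4] "quickly" : PP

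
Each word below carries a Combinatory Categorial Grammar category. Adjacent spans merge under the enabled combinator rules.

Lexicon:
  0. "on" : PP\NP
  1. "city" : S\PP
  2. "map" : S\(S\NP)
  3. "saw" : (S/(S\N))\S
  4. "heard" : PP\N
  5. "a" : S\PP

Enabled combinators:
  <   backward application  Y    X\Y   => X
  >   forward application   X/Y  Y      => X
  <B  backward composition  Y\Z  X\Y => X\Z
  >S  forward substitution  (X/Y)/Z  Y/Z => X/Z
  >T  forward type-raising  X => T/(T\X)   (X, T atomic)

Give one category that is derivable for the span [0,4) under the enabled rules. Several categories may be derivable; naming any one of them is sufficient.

S/(S\N)

[0,6] S   >
  [0,4] S/(S\N)   <
    [0,3] S   <
      [0,2] S\NP   <B
        [0,1] "on" : PP\NP
        [1,2] "city" : S\PP
      [2,3] "map" : S\(S\NP)
    [3,4] "saw" : (S/(S\N))\S
  [4,6] S\N   <B
    [4,5] "heard" : PP\N
    [5,6] "a" : S\PP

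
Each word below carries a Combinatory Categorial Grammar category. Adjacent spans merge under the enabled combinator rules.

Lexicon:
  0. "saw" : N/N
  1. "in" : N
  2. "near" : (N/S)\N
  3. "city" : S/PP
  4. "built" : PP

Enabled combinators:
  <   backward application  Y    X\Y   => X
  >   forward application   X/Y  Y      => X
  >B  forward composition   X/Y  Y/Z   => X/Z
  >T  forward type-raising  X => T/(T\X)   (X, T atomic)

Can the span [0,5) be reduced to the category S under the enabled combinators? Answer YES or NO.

NO

N/N N (N/S)\N S/PP PP
CKY chart[0,5] = {N, N/(N\N), N/(PP\PP), N/(S\S), NP/(NP\N), PP/(PP\N), S/(S\N)}; S ∉ chart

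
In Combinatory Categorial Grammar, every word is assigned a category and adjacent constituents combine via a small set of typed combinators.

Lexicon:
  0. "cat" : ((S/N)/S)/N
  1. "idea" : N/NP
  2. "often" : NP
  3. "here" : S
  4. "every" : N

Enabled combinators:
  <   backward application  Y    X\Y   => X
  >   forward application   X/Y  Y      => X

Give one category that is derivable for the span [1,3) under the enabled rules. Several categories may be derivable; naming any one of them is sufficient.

[0,5] S   >
  [0,4] S/N   >
    [0,3] (S/N)/S   >
      [0,1] "cat" : ((S/N)/S)/N
      [1,3] N   >
        [1,2] "idea" : N/NP
        [2,3] "often" : NP
    [3,4] "here" : S
  [4,5] "every" : N

N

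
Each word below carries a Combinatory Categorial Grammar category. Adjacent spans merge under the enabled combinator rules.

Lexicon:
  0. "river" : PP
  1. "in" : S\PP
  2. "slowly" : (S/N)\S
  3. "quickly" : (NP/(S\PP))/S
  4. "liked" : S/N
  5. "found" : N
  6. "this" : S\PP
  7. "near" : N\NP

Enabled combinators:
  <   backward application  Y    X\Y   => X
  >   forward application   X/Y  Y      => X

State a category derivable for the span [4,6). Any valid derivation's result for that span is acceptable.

[0,8] S   >
  [0,3] S/N   <
    [0,2] S   <
      [0,1] "river" : PP
      [1,2] "in" : S\PP
    [2,3] "slowly" : (S/N)\S
  [3,8] N   <
    [3,7] NP   >
      [3,6] NP/(S\PP)   >
        [3,4] "quickly" : (NP/(S\PP))/S
        [4,6] S   >
          [4,5] "liked" : S/N
          [5,6] "found" : N
      [6,7] "this" : S\PP
    [7,8] "near" : N\NP

S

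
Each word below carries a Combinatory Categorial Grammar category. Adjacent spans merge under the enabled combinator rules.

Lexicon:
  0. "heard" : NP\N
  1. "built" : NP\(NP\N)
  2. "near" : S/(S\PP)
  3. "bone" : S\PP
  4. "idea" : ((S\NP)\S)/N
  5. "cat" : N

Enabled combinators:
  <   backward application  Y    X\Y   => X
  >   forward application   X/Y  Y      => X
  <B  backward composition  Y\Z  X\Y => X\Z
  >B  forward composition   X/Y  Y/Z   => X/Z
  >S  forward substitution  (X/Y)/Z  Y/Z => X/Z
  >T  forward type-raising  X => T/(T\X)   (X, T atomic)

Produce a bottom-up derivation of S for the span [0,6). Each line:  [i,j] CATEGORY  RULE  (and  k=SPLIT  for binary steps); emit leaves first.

[0,6] S   <
  [0,2] NP   <
    [0,1] "heard" : NP\N
    [1,2] "built" : NP\(NP\N)
  [2,6] S\NP   <
    [2,4] S   >
      [2,3] "near" : S/(S\PP)
      [3,4] "bone" : S\PP
    [4,6] (S\NP)\S   >
      [4,5] "idea" : ((S\NP)\S)/N
      [5,6] "cat" : N

[0,1] NP\N  lex  "heard"
[1,2] NP\(NP\N)  lex  "built"
[0,2] NP  <  k=1
[2,3] S/(S\PP)  lex  "near"
[3,4] S\PP  lex  "bone"
[2,4] S  >  k=3
[4,5] ((S\NP)\S)/N  lex  "idea"
[5,6] N  lex  "cat"
[4,6] (S\NP)\S  >  k=5
[2,6] S\NP  <  k=4
[0,6] S  <  k=2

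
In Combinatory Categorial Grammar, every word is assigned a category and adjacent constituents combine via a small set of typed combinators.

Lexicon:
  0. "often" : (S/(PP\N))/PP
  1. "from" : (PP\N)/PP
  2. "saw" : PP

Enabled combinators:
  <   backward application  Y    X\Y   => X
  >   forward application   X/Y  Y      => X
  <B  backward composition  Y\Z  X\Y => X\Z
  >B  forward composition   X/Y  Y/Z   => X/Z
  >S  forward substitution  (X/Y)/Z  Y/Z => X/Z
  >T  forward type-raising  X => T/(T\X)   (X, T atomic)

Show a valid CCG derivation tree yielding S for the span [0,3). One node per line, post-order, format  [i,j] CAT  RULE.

[0,1] (S/(PP\N))/PP  lex  "often"
[1,2] (PP\N)/PP  lex  "from"
[0,2] S/PP  >S  k=1
[2,3] PP  lex  "saw"
[0,3] S  >  k=2

[0,3] S   >
  [0,2] S/PP   >S
    [0,1] "often" : (S/(PP\N))/PP
    [1,2] "from" : (PP\N)/PP
  [2,3] "saw" : PP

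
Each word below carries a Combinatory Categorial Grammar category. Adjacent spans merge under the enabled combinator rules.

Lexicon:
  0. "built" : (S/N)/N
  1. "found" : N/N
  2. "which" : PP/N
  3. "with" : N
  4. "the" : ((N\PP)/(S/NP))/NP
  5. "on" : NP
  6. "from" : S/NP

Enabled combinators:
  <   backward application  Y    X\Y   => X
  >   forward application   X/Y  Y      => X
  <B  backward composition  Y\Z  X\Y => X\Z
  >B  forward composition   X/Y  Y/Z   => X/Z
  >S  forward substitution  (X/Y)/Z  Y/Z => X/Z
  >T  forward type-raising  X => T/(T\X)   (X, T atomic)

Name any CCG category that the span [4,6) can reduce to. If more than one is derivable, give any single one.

[0,7] S   >
  [0,2] S/N   >S
    [0,1] "built" : (S/N)/N
    [1,2] "found" : N/N
  [2,7] N   <
    [2,4] PP   >
      [2,3] "which" : PP/N
      [3,4] "with" : N
    [4,7] N\PP   >
      [4,6] (N\PP)/(S/NP)   >
        [4,5] "the" : ((N\PP)/(S/NP))/NP
        [5,6] "on" : NP
      [6,7] "from" : S/NP

(N\PP)/(S/NP)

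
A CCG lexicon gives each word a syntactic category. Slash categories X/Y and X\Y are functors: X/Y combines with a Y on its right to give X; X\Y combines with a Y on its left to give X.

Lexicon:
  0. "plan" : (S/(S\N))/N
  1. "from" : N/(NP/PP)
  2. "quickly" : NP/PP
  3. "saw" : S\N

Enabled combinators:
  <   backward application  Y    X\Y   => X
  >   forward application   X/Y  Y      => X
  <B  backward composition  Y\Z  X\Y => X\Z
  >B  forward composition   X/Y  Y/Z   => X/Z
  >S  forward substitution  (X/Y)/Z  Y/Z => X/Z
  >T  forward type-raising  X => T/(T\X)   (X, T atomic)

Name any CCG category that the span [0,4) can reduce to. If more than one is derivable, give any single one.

S

[0,4] S   >
  [0,3] S/(S\N)   >
    [0,1] "plan" : (S/(S\N))/N
    [1,3] N   >
      [1,2] "from" : N/(NP/PP)
      [2,3] "quickly" : NP/PP
  [3,4] "saw" : S\N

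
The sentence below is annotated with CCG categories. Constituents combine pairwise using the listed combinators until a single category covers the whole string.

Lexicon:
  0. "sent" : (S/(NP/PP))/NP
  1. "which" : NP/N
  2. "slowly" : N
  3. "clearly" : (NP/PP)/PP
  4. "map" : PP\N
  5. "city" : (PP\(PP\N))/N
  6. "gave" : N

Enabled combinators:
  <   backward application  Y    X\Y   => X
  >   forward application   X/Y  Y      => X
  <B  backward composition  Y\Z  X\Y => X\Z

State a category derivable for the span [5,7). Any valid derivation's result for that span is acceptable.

PP\(PP\N)

[0,7] S   >
  [0,3] S/(NP/PP)   >
    [0,1] "sent" : (S/(NP/PP))/NP
    [1,3] NP   >
      [1,2] "which" : NP/N
      [2,3] "slowly" : N
  [3,7] NP/PP   >
    [3,4] "clearly" : (NP/PP)/PP
    [4,7] PP   <
      [4,5] "map" : PP\N
      [5,7] PP\(PP\N)   >
        [5,6] "city" : (PP\(PP\N))/N
        [6,7] "gave" : N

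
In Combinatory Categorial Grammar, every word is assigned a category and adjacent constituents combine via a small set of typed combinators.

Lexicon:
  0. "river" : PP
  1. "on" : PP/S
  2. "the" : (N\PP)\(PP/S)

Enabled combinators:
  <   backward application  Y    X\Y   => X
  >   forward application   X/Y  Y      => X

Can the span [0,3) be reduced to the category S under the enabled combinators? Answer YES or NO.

NO

PP PP/S (N\PP)\(PP/S)
CKY chart[0,3] = {N}; S ∉ chart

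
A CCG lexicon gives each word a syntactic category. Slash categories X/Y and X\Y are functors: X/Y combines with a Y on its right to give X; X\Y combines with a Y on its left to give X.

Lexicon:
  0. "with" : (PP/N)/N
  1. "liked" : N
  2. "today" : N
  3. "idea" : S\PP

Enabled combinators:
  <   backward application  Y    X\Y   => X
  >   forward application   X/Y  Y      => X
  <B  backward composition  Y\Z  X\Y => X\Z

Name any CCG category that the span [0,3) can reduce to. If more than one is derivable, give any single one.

[0,4] S   <
  [0,3] PP   >
    [0,2] PP/N   >
      [0,1] "with" : (PP/N)/N
      [1,2] "liked" : N
    [2,3] "today" : N
  [3,4] "idea" : S\PP

PP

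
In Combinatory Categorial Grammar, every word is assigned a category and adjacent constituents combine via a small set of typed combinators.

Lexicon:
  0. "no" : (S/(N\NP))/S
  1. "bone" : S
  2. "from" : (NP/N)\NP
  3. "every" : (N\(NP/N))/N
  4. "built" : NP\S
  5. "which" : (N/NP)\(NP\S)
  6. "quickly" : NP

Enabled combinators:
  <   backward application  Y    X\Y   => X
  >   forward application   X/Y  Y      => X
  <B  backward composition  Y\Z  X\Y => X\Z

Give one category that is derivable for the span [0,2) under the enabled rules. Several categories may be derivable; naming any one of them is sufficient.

S/(N\NP)

[0,7] S   >
  [0,2] S/(N\NP)   >
    [0,1] "no" : (S/(N\NP))/S
    [1,2] "bone" : S
  [2,7] N\NP   <B
    [2,3] "from" : (NP/N)\NP
    [3,7] N\(NP/N)   >
      [3,4] "every" : (N\(NP/N))/N
      [4,7] N   >
        [4,6] N/NP   <
          [4,5] "built" : NP\S
          [5,6] "which" : (N/NP)\(NP\S)
        [6,7] "quickly" : NP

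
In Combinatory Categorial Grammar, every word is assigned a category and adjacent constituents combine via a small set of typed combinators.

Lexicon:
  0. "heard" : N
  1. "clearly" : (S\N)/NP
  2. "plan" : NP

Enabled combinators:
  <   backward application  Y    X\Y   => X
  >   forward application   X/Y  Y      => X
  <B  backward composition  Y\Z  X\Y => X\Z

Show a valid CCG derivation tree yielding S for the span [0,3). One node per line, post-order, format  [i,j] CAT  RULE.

[0,3] S   <
  [0,1] "heard" : N
  [1,3] S\N   >
    [1,2] "clearly" : (S\N)/NP
    [2,3] "plan" : NP

[0,1] N  lex  "heard"
[1,2] (S\N)/NP  lex  "clearly"
[2,3] NP  lex  "plan"
[1,3] S\N  >  k=2
[0,3] S  <  k=1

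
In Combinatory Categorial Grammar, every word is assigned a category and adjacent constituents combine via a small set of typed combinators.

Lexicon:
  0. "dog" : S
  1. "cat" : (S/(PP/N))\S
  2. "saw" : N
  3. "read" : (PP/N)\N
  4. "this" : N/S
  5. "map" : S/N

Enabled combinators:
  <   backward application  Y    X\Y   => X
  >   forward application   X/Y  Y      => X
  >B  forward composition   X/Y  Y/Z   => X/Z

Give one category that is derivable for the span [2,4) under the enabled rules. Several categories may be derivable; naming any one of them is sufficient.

[0,6] S   >
  [0,2] S/(PP/N)   <
    [0,1] "dog" : S
    [1,2] "cat" : (S/(PP/N))\S
  [2,6] PP/N   >B
    [2,4] PP/N   <
      [2,3] "saw" : N
      [3,4] "read" : (PP/N)\N
    [4,6] N/N   >B
      [4,5] "this" : N/S
      [5,6] "map" : S/N

PP/N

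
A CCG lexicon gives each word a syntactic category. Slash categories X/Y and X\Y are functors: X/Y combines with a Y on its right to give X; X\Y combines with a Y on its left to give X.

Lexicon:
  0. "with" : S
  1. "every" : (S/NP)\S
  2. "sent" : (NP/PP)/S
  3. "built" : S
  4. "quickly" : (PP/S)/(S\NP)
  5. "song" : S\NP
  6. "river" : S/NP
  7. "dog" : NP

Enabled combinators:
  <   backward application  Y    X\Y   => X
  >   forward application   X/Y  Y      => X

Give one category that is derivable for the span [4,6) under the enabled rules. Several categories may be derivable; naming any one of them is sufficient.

[0,8] S   >
  [0,2] S/NP   <
    [0,1] "with" : S
    [1,2] "every" : (S/NP)\S
  [2,8] NP   >
    [2,4] NP/PP   >
      [2,3] "sent" : (NP/PP)/S
      [3,4] "built" : S
    [4,8] PP   >
      [4,6] PP/S   >
        [4,5] "quickly" : (PP/S)/(S\NP)
        [5,6] "song" : S\NP
      [6,8] S   >
        [6,7] "river" : S/NP
        [7,8] "dog" : NP

PP/S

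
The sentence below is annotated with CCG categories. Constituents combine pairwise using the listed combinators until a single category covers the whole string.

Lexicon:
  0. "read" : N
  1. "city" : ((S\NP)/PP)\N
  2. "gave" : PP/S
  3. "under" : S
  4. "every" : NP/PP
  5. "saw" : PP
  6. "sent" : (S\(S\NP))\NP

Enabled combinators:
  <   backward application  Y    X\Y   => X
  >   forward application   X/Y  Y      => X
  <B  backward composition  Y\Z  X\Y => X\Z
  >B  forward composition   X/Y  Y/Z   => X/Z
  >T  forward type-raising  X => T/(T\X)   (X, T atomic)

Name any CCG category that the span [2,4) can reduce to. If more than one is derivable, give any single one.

[0,7] S   <
  [0,4] S\NP   >
    [0,2] (S\NP)/PP   <
      [0,1] "read" : N
      [1,2] "city" : ((S\NP)/PP)\N
    [2,4] PP   >
      [2,3] "gave" : PP/S
      [3,4] "under" : S
  [4,7] S\(S\NP)   <
    [4,6] NP   >
      [4,5] "every" : NP/PP
      [5,6] "saw" : PP
    [6,7] "sent" : (S\(S\NP))\NP

PP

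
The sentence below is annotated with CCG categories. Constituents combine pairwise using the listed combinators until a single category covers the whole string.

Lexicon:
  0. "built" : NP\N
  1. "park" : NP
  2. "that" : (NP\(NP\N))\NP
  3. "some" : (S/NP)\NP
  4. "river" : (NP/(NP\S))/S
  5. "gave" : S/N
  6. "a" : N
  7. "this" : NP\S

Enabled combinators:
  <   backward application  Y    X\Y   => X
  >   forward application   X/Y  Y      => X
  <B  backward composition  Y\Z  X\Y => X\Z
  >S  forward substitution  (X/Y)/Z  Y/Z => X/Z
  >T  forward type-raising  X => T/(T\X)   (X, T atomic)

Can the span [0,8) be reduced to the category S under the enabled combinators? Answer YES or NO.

YES

[0,8] S   >
  [0,4] S/NP   <
    [0,3] NP   <
      [0,1] "built" : NP\N
      [1,3] NP\(NP\N)   <
        [1,2] "park" : NP
        [2,3] "that" : (NP\(NP\N))\NP
    [3,4] "some" : (S/NP)\NP
  [4,8] NP   >
    [4,7] NP/(NP\S)   >
      [4,5] "river" : (NP/(NP\S))/S
      [5,7] S   >
        [5,6] "gave" : S/N
        [6,7] "a" : N
    [7,8] "this" : NP\S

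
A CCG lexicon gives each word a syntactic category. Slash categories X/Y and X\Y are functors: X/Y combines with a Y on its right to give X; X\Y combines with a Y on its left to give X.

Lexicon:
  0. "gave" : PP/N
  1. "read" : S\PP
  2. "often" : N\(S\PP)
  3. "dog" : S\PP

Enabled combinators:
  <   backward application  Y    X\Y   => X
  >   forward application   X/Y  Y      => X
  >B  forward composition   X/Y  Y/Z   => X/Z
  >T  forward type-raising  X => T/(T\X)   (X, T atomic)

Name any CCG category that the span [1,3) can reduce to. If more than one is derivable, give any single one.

N

[0,4] S   <
  [0,3] PP   >
    [0,1] "gave" : PP/N
    [1,3] N   <
      [1,2] "read" : S\PP
      [2,3] "often" : N\(S\PP)
  [3,4] "dog" : S\PP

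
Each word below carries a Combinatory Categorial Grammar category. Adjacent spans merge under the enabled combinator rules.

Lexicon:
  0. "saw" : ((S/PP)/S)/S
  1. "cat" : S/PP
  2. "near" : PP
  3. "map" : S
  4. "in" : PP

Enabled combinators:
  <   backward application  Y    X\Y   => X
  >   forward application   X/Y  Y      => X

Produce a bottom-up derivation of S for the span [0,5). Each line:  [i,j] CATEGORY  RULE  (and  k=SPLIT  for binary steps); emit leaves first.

[0,5] S   >
  [0,4] S/PP   >
    [0,3] (S/PP)/S   >
      [0,1] "saw" : ((S/PP)/S)/S
      [1,3] S   >
        [1,2] "cat" : S/PP
        [2,3] "near" : PP
    [3,4] "map" : S
  [4,5] "in" : PP

[0,1] ((S/PP)/S)/S  lex  "saw"
[1,2] S/PP  lex  "cat"
[2,3] PP  lex  "near"
[1,3] S  >  k=2
[0,3] (S/PP)/S  >  k=1
[3,4] S  lex  "map"
[0,4] S/PP  >  k=3
[4,5] PP  lex  "in"
[0,5] S  >  k=4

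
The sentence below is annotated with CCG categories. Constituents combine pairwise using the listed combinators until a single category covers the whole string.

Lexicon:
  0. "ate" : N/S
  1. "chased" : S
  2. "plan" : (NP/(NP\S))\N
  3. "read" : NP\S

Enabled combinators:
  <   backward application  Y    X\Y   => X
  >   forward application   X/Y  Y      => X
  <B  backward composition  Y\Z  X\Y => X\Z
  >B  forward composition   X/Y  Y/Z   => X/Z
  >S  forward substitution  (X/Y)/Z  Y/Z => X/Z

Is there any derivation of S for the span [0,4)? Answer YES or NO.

NO

N/S S (NP/(NP\S))\N NP\S
CKY chart[0,4] = {NP}; S ∉ chart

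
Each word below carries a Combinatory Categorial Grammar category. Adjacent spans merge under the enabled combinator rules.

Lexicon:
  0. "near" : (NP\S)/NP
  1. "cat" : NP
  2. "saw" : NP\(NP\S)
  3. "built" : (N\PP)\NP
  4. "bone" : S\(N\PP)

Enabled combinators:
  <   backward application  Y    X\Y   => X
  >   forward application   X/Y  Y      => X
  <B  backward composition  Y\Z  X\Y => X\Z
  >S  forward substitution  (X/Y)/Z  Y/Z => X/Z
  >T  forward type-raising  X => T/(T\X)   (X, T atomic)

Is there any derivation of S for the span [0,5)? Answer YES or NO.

YES

[0,5] S   <
  [0,3] NP   <
    [0,2] NP\S   >
      [0,1] "near" : (NP\S)/NP
      [1,2] "cat" : NP
    [2,3] "saw" : NP\(NP\S)
  [3,5] S\NP   <B
    [3,4] "built" : (N\PP)\NP
    [4,5] "bone" : S\(N\PP)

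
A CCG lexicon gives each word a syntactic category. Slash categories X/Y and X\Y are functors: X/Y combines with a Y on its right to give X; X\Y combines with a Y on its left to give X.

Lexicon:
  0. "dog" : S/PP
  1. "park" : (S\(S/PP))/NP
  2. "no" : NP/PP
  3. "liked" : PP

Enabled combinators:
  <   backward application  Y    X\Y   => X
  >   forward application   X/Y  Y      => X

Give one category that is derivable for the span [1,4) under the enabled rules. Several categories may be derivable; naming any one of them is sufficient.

S\(S/PP)

[0,4] S   <
  [0,1] "dog" : S/PP
  [1,4] S\(S/PP)   >
    [1,2] "park" : (S\(S/PP))/NP
    [2,4] NP   >
      [2,3] "no" : NP/PP
      [3,4] "liked" : PP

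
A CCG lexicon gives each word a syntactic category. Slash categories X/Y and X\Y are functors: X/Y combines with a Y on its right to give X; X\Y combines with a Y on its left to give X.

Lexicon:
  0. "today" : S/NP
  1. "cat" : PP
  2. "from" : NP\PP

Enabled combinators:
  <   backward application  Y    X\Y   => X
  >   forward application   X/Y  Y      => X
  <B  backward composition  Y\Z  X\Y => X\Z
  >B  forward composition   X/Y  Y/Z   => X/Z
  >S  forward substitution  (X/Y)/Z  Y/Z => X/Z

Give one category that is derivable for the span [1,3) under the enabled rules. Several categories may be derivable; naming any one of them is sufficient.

NP

[0,3] S   >
  [0,1] "today" : S/NP
  [1,3] NP   <
    [1,2] "cat" : PP
    [2,3] "from" : NP\PP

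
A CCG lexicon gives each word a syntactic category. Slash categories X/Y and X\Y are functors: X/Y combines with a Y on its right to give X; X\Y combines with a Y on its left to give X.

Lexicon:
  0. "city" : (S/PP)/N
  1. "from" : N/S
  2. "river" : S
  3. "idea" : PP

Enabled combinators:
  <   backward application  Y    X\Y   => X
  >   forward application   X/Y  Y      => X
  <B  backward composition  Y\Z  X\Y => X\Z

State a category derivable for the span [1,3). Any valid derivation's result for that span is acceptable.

N

[0,4] S   >
  [0,3] S/PP   >
    [0,1] "city" : (S/PP)/N
    [1,3] N   >
      [1,2] "from" : N/S
      [2,3] "river" : S
  [3,4] "idea" : PP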